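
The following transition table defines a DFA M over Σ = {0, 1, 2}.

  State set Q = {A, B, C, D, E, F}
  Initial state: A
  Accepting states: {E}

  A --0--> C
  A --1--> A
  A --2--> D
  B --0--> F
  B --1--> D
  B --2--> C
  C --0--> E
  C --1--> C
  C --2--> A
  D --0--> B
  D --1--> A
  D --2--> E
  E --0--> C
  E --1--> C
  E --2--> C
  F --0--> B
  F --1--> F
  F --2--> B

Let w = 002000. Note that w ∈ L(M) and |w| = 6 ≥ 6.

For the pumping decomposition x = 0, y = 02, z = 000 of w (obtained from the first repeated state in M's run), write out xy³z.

xy^3z = 0·02·02·02·000 = 0020202000.
Reading y = 02 takes M from C back to C, so after x·y·y·y the machine is still in C, and z then leads to the accepting state E. Hence 0020202000 ∈ L(M).

0020202000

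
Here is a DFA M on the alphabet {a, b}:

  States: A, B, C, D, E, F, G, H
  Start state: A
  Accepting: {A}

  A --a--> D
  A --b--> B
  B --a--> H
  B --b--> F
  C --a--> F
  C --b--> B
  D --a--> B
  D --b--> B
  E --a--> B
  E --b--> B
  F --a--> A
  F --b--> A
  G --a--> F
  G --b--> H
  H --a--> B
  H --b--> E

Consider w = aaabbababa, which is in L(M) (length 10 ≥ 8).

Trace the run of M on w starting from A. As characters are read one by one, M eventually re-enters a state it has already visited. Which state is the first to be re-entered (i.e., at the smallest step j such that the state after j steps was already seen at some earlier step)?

B

Run of M on w = a a a b b a b a b a:
  step 0: A  (start)
  step 1: D  (read a: A→D)
  step 2: B  (read a: D→B)
  step 3: H  (read a: B→H)
  step 4: E  (read b: H→E)
  step 5: B  (read b: E→B)   ← first repeat (B seen earlier)
  step 6: H  (read a: B→H)
  step 7: E  (read b: H→E)
  step 8: B  (read a: E→B)
  step 9: F  (read b: B→F)
  step 10: A  (read a: F→A)

The earliest repeat is at step j = 5: M is in B, which it already visited at step i = 2.
Since M has 8 states, any run of length ≥ 8 visits 8+1 states, so by pigeonhole some state repeats within the first 8 steps — that repeat gives the pumpable loop.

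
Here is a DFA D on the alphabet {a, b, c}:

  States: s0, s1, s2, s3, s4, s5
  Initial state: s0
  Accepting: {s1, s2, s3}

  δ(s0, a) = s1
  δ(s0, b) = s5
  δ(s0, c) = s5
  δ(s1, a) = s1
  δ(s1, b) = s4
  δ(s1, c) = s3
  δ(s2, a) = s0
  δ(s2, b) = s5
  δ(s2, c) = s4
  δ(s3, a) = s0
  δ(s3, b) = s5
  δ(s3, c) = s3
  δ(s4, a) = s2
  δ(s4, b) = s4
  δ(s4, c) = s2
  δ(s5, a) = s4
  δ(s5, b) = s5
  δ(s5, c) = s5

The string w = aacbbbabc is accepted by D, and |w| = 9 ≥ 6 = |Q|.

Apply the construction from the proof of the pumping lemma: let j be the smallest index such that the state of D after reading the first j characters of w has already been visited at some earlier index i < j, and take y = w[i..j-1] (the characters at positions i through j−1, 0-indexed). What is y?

Run of D on w = a a c b b b a b c:
  step 0: s0  (start)
  step 1: s1  (read a: s0→s1)
  step 2: s1  (read a: s1→s1)   ← first repeat (s1 seen earlier)
  step 3: s3  (read c: s1→s3)
  step 4: s5  (read b: s3→s5)
  step 5: s5  (read b: s5→s5)
  step 6: s5  (read b: s5→s5)
  step 7: s4  (read a: s5→s4)
  step 8: s4  (read b: s4→s4)
  step 9: s2  (read c: s4→s2)

So i = 1, j = 2, giving x = w[0:1] = a, y = w[1:2] = a, z = w[2:9] = cbbbabc.
Check: |xy| = 2 ≤ 6 and |y| = 1 ≥ 1. Reading y takes D from s1 back to s1, so every xyⁱz is accepted.
The DFA has 6 states, so the proof of the pumping lemma guarantees a repeated state among the first 6+1 visited; the segment between the two visits is the pumpable y.

a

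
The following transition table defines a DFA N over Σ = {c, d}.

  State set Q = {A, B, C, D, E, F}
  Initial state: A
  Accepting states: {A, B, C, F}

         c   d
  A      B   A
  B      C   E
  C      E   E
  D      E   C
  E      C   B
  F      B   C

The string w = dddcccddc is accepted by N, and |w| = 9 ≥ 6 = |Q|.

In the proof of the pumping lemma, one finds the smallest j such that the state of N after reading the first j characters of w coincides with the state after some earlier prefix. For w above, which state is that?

A

State sequence: A -d-> A -d-> A -d-> A -c-> B -c-> C -c-> E -d-> B -d-> E -c-> C
First repeat at step 1: A was already visited.

The earliest repeat is at step j = 1: N is in A, which it already visited at step i = 0.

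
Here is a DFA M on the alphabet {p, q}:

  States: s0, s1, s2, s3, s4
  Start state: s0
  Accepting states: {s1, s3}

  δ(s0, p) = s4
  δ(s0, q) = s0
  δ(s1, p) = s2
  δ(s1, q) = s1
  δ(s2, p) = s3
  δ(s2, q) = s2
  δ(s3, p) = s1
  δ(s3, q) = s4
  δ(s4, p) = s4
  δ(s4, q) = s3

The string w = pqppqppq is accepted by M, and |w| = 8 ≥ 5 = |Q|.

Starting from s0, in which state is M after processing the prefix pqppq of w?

State sequence: s0 -p-> s4 -q-> s3 -p-> s1 -p-> s2 -q-> s2

After reading 5 characters, M is in state s2.

s2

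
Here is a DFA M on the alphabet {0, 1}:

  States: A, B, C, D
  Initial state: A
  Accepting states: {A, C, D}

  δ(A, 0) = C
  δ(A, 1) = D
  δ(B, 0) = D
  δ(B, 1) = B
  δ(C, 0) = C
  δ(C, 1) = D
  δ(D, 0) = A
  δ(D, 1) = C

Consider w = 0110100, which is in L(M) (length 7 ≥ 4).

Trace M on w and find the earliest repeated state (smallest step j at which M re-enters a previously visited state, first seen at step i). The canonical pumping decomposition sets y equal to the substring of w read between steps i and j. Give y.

Run of M on w = 0 1 1 0 1 0 0:
  step 0: A  (start)
  step 1: C  (read 0: A→C)
  step 2: D  (read 1: C→D)
  step 3: C  (read 1: D→C)   ← first repeat (C seen earlier)
  step 4: C  (read 0: C→C)
  step 5: D  (read 1: C→D)
  step 6: A  (read 0: D→A)
  step 7: C  (read 0: A→C)

So i = 1, j = 3, giving x = w[0:1] = 0, y = w[1:3] = 11, z = w[3:7] = 0100.
Check: |xy| = 3 ≤ 4 and |y| = 2 ≥ 1. Reading y takes M from C back to C, so every xyⁱz is accepted.
The DFA has 4 states, so the proof of the pumping lemma guarantees a repeated state among the first 4+1 visited; the segment between the two visits is the pumpable y.

11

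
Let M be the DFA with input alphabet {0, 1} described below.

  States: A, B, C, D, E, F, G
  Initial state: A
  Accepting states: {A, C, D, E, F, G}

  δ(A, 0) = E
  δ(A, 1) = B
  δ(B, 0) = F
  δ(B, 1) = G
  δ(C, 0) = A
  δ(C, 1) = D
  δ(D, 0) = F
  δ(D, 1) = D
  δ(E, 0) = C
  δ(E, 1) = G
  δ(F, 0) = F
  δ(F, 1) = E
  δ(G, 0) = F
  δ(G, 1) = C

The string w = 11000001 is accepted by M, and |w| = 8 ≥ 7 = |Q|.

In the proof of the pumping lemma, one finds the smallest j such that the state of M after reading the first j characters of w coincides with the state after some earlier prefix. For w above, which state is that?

Run of M on w = 1 1 0 0 0 0 0 1:
  step 0: A  (start)
  step 1: B  (read 1: A→B)
  step 2: G  (read 1: B→G)
  step 3: F  (read 0: G→F)
  step 4: F  (read 0: F→F)   ← first repeat (F seen earlier)
  step 5: F  (read 0: F→F)
  step 6: F  (read 0: F→F)
  step 7: F  (read 0: F→F)
  step 8: E  (read 1: F→E)

The earliest repeat is at step j = 4: M is in F, which it already visited at step i = 3.
The DFA has 7 states, so the proof of the pumping lemma guarantees a repeated state among the first 7+1 visited; the segment between the two visits is the pumpable y.

F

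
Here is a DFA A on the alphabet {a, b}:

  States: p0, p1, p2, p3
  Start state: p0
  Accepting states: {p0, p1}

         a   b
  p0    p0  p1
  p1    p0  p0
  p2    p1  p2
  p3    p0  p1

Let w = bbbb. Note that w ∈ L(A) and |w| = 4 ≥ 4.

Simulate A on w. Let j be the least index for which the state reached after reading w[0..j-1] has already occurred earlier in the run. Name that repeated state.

p0

State sequence: p0 -b-> p1 -b-> p0 -b-> p1 -b-> p0
First repeat at step 2: p0 was already visited.

The earliest repeat is at step j = 2: A is in p0, which it already visited at step i = 0.
Since A has 4 states, any run of length ≥ 4 visits 4+1 states, so by pigeonhole some state repeats within the first 4 steps — that repeat gives the pumpable loop.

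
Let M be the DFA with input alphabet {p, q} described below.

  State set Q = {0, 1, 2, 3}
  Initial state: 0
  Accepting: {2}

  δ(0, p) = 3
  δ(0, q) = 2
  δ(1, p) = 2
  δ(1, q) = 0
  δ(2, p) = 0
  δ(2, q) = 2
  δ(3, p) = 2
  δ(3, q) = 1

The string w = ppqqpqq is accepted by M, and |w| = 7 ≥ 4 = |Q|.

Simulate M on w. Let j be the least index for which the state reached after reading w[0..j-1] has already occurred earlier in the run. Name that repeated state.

2

State sequence: 0 -p-> 3 -p-> 2 -q-> 2 -q-> 2 -p-> 0 -q-> 2 -q-> 2
First repeat at step 3: 2 was already visited.

The earliest repeat is at step j = 3: M is in 2, which it already visited at step i = 2.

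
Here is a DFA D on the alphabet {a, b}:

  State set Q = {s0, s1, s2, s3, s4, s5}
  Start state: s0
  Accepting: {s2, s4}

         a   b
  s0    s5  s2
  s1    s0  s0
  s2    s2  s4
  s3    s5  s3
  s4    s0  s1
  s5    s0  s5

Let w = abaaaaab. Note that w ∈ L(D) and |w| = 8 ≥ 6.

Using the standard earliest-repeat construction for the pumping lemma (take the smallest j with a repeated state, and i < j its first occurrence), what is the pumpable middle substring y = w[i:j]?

Run of D on w = a b a a a a a b:
  step 0: s0  (start)
  step 1: s5  (read a: s0→s5)
  step 2: s5  (read b: s5→s5)   ← first repeat (s5 seen earlier)
  step 3: s0  (read a: s5→s0)
  step 4: s5  (read a: s0→s5)
  step 5: s0  (read a: s5→s0)
  step 6: s5  (read a: s0→s5)
  step 7: s0  (read a: s5→s0)
  step 8: s2  (read b: s0→s2)

So i = 1, j = 2, giving x = w[0:1] = a, y = w[1:2] = b, z = w[2:8] = aaaaab.
Check: |xy| = 2 ≤ 6 and |y| = 1 ≥ 1. Reading y takes D from s5 back to s5, so every xyⁱz is accepted.
Since D has 6 states, any run of length ≥ 6 visits 6+1 states, so by pigeonhole some state repeats within the first 6 steps — that repeat gives the pumpable loop.

b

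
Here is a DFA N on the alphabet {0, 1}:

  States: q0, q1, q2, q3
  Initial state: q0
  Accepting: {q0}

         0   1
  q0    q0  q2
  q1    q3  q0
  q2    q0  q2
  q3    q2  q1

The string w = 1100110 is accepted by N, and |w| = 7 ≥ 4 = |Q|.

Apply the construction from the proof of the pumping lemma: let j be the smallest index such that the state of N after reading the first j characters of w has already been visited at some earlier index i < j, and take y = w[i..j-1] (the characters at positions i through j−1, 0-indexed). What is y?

1

Run of N on w = 1 1 0 0 1 1 0:
  step 0: q0  (start)
  step 1: q2  (read 1: q0→q2)
  step 2: q2  (read 1: q2→q2)   ← first repeat (q2 seen earlier)
  step 3: q0  (read 0: q2→q0)
  step 4: q0  (read 0: q0→q0)
  step 5: q2  (read 1: q0→q2)
  step 6: q2  (read 1: q2→q2)
  step 7: q0  (read 0: q2→q0)

So i = 1, j = 2, giving x = w[0:1] = 1, y = w[1:2] = 1, z = w[2:7] = 00110.
Check: |xy| = 2 ≤ 4 and |y| = 1 ≥ 1. Reading y takes N from q2 back to q2, so every xyⁱz is accepted.
The DFA has 4 states, so the proof of the pumping lemma guarantees a repeated state among the first 4+1 visited; the segment between the two visits is the pumpable y.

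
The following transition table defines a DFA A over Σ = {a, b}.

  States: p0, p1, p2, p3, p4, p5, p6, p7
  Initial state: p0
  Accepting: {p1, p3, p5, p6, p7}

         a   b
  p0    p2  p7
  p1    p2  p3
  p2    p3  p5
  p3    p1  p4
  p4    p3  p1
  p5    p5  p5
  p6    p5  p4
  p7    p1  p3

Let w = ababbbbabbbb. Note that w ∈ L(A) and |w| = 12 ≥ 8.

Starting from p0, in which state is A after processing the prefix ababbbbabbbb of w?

p5

State sequence: p0 -a-> p2 -b-> p5 -a-> p5 -b-> p5 -b-> p5 -b-> p5 -b-> p5 -a-> p5 -b-> p5 -b-> p5 -b-> p5 -b-> p5

After reading 12 characters, A is in state p5.
(This kind of state-tracing is the core of the pumping-lemma construction: with 8 states, pigeonhole forces a repeat within the first 8 steps.)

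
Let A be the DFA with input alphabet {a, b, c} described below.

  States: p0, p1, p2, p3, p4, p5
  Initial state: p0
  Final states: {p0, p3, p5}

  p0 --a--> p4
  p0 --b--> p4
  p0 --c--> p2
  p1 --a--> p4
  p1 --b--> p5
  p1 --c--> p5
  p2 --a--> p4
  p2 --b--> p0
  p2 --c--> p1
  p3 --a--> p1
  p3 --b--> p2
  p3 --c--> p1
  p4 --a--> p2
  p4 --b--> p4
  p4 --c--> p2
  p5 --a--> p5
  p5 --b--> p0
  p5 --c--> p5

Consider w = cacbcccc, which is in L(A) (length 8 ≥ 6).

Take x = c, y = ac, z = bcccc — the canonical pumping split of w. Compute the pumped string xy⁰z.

cbcccc

xy⁰z = xz = c·bcccc = cbcccc.
Reading y = ac takes A from p2 back to p2, so after x the machine is still in p2, and z then leads to the accepting state p5. Hence cbcccc ∈ L(A).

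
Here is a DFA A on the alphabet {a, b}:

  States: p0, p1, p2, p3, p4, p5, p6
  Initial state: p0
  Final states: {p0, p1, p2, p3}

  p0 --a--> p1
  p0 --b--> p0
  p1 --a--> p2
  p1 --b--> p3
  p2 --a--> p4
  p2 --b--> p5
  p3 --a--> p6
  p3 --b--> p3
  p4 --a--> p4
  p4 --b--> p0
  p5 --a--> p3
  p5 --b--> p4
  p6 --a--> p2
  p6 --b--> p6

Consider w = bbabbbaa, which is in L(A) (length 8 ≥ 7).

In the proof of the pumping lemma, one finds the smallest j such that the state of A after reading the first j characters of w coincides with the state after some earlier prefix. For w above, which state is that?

p0

Run of A on w = b b a b b b a a:
  step 0: p0  (start)
  step 1: p0  (read b: p0→p0)   ← first repeat (p0 seen earlier)
  step 2: p0  (read b: p0→p0)
  step 3: p1  (read a: p0→p1)
  step 4: p3  (read b: p1→p3)
  step 5: p3  (read b: p3→p3)
  step 6: p3  (read b: p3→p3)
  step 7: p6  (read a: p3→p6)
  step 8: p2  (read a: p6→p2)

The earliest repeat is at step j = 1: A is in p0, which it already visited at step i = 0.
With |Q| = 7, pigeonhole forces a state repeat no later than step 7; the substring read between the first and second visits to that state can be pumped.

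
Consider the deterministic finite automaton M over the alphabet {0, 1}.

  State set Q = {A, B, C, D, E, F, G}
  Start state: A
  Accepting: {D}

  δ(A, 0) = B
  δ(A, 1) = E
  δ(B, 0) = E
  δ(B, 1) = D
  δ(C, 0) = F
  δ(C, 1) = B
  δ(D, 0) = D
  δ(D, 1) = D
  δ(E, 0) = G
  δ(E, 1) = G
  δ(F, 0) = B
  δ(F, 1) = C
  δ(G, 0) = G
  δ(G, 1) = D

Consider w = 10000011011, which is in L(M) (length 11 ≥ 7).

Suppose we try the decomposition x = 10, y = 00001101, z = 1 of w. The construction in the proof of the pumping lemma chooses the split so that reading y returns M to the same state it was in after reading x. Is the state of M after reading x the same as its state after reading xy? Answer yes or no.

no

Run of M on the first 10 characters of w = 1 0 0 0 0 0 1 1 0 1:
  step 0: A  (start)
  step 1: E  (read 1: A→E)
  step 2: G  (read 0: E→G)
  step 3: G  (read 0: G→G)
  step 4: G  (read 0: G→G)
  step 5: G  (read 0: G→G)
  step 6: G  (read 0: G→G)
  step 7: D  (read 1: G→D)
  step 8: D  (read 1: D→D)
  step 9: D  (read 0: D→D)
  step 10: D  (read 1: D→D)

After x (step 2): G. After xy (step 10): D.
They differ (G ≠ D), so y is not a cycle from the state after x; this split is not the one the pumping-lemma construction produces, and pumping y need not keep the string in L(M).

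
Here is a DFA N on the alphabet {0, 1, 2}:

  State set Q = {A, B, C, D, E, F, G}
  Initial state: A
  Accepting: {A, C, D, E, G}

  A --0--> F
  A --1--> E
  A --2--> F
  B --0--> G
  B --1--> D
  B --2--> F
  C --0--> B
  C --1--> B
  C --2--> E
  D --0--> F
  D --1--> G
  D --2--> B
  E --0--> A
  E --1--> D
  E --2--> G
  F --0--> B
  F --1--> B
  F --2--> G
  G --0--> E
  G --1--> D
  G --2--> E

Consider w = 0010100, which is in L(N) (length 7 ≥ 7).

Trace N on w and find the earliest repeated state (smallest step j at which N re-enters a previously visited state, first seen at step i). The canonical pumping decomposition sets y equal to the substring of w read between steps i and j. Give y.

State sequence: A -0-> F -0-> B -1-> D -0-> F -1-> B -0-> G -0-> E
First repeat at step 4: F was already visited.

So i = 1, j = 4, giving x = w[0:1] = 0, y = w[1:4] = 010, z = w[4:7] = 100.
Check: |xy| = 4 ≤ 7 and |y| = 3 ≥ 1. Reading y takes N from F back to F, so every xyⁱz is accepted.
The DFA has 7 states, so the proof of the pumping lemma guarantees a repeated state among the first 7+1 visited; the segment between the two visits is the pumpable y.

010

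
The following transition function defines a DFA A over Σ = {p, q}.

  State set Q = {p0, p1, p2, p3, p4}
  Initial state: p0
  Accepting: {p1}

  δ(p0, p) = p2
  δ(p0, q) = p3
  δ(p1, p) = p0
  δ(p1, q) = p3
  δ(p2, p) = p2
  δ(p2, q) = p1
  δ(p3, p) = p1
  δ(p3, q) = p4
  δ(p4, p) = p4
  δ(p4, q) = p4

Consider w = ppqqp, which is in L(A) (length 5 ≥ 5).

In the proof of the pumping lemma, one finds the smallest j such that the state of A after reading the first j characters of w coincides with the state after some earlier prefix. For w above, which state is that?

p2

State sequence: p0 -p-> p2 -p-> p2 -q-> p1 -q-> p3 -p-> p1
First repeat at step 2: p2 was already visited.

The earliest repeat is at step j = 2: A is in p2, which it already visited at step i = 1.
With |Q| = 5, pigeonhole forces a state repeat no later than step 5; the substring read between the first and second visits to that state can be pumped.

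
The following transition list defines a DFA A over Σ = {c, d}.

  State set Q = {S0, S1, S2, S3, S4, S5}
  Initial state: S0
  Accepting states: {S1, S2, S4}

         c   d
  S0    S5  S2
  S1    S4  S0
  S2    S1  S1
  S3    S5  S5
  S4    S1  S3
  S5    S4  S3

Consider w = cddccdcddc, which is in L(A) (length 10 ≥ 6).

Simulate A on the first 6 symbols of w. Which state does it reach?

S0

Run of A on the first 6 characters of w = c d d c c d:
  step 0: S0  (start)
  step 1: S5  (read c: S0→S5)
  step 2: S3  (read d: S5→S3)
  step 3: S5  (read d: S3→S5)
  step 4: S4  (read c: S5→S4)
  step 5: S1  (read c: S4→S1)
  step 6: S0  (read d: S1→S0)

After reading 6 characters, A is in state S0.
(This kind of state-tracing is the core of the pumping-lemma construction: with 6 states, pigeonhole forces a repeat within the first 6 steps.)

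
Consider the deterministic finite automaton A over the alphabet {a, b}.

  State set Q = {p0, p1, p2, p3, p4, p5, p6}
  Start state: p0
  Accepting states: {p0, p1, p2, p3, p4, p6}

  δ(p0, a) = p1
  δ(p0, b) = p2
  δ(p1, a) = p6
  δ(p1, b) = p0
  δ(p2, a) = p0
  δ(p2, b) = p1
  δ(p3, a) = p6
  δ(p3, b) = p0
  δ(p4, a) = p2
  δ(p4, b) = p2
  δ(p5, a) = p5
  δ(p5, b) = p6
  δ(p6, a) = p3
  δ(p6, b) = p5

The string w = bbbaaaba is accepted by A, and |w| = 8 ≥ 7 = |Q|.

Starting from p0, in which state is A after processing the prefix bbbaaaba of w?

p1

Run of A on the first 8 characters of w = b b b a a a b a:
  step 0: p0  (start)
  step 1: p2  (read b: p0→p2)
  step 2: p1  (read b: p2→p1)
  step 3: p0  (read b: p1→p0)
  step 4: p1  (read a: p0→p1)
  step 5: p6  (read a: p1→p6)
  step 6: p3  (read a: p6→p3)
  step 7: p0  (read b: p3→p0)
  step 8: p1  (read a: p0→p1)

After reading 8 characters, A is in state p1.
(This kind of state-tracing is the core of the pumping-lemma construction: with 7 states, pigeonhole forces a repeat within the first 7 steps.)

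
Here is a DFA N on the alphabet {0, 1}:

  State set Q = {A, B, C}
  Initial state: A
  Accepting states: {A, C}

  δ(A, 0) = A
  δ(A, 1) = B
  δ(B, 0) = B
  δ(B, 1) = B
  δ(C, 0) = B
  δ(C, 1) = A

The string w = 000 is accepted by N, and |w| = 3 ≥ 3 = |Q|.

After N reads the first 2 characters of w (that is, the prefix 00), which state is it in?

Run of N on the first 2 characters of w = 0 0:
  step 0: A  (start)
  step 1: A  (read 0: A→A)
  step 2: A  (read 0: A→A)

After reading 2 characters, N is in state A.

A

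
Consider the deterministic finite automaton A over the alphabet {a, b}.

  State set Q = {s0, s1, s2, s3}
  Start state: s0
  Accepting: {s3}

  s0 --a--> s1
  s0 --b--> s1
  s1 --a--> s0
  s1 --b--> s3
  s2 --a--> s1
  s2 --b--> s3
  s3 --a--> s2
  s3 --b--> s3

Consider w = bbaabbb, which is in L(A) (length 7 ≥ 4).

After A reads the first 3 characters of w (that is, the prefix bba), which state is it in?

State sequence: s0 -b-> s1 -b-> s3 -a-> s2

After reading 3 characters, A is in state s2.
(This kind of state-tracing is the core of the pumping-lemma construction: with 4 states, pigeonhole forces a repeat within the first 4 steps.)

s2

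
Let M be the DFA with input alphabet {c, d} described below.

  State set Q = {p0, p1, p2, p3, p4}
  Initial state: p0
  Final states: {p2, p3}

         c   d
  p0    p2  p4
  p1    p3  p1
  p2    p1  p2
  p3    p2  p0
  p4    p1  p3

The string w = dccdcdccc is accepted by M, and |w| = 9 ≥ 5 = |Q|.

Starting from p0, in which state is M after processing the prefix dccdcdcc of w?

p3

Run of M on the first 8 characters of w = d c c d c d c c:
  step 0: p0  (start)
  step 1: p4  (read d: p0→p4)
  step 2: p1  (read c: p4→p1)
  step 3: p3  (read c: p1→p3)
  step 4: p0  (read d: p3→p0)
  step 5: p2  (read c: p0→p2)
  step 6: p2  (read d: p2→p2)
  step 7: p1  (read c: p2→p1)
  step 8: p3  (read c: p1→p3)

After reading 8 characters, M is in state p3.
(This kind of state-tracing is the core of the pumping-lemma construction: with 5 states, pigeonhole forces a repeat within the first 5 steps.)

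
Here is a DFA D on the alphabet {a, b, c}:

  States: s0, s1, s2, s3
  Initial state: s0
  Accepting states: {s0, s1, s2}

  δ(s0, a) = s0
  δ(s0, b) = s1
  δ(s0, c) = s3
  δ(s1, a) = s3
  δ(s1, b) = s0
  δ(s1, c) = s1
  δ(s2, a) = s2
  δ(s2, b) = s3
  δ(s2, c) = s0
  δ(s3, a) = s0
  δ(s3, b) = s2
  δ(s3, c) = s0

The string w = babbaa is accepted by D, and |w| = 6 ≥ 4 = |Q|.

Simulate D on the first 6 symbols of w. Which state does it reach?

s0

Run of D on the first 6 characters of w = b a b b a a:
  step 0: s0  (start)
  step 1: s1  (read b: s0→s1)
  step 2: s3  (read a: s1→s3)
  step 3: s2  (read b: s3→s2)
  step 4: s3  (read b: s2→s3)
  step 5: s0  (read a: s3→s0)
  step 6: s0  (read a: s0→s0)

After reading 6 characters, D is in state s0.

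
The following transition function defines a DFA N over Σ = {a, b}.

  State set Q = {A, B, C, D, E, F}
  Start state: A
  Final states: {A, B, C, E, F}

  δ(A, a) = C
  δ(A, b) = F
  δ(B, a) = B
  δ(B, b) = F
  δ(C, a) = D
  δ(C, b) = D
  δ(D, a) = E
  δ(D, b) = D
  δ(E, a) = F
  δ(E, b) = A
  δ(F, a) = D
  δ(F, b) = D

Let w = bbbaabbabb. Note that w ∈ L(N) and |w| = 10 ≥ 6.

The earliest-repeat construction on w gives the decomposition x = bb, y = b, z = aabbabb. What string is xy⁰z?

xy⁰z = xz = bb·aabbabb = bbaabbabb.
Reading y = b takes N from D back to D, so after x the machine is still in D, and z then leads to the accepting state F. Hence bbaabbabb ∈ L(N).

bbaabbabb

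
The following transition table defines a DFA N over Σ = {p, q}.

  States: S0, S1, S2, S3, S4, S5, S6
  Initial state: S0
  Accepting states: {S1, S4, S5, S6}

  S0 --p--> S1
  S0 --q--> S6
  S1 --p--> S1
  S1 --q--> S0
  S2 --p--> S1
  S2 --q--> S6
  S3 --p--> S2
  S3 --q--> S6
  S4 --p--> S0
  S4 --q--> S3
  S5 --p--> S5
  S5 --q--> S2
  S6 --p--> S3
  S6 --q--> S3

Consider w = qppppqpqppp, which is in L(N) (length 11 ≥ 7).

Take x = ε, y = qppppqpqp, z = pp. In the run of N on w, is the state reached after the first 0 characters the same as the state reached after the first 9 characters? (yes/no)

State sequence: S0 -q-> S6 -p-> S3 -p-> S2 -p-> S1 -p-> S1 -q-> S0 -p-> S1 -q-> S0 -p-> S1

After x (step 0): S0. After xy (step 9): S1.
They differ (S0 ≠ S1), so y is not a cycle from the state after x; this split is not the one the pumping-lemma construction produces, and pumping y need not keep the string in L(N).

no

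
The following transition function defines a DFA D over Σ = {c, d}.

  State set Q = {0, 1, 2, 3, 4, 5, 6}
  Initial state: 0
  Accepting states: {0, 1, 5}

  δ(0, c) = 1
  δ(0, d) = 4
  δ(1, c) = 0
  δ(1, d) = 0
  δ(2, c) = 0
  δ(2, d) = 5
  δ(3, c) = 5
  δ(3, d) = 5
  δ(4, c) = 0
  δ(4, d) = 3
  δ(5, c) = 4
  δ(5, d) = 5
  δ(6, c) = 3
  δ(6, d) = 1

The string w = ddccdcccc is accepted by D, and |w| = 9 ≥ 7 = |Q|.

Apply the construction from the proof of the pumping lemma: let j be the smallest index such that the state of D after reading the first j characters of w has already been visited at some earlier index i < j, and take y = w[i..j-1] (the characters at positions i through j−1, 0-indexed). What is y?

dcc

Run of D on w = d d c c d c c c c:
  step 0: 0  (start)
  step 1: 4  (read d: 0→4)
  step 2: 3  (read d: 4→3)
  step 3: 5  (read c: 3→5)
  step 4: 4  (read c: 5→4)   ← first repeat (4 seen earlier)
  step 5: 3  (read d: 4→3)
  step 6: 5  (read c: 3→5)
  step 7: 4  (read c: 5→4)
  step 8: 0  (read c: 4→0)
  step 9: 1  (read c: 0→1)

So i = 1, j = 4, giving x = w[0:1] = d, y = w[1:4] = dcc, z = w[4:9] = dcccc.
Check: |xy| = 4 ≤ 7 and |y| = 3 ≥ 1. Reading y takes D from 4 back to 4, so every xyⁱz is accepted.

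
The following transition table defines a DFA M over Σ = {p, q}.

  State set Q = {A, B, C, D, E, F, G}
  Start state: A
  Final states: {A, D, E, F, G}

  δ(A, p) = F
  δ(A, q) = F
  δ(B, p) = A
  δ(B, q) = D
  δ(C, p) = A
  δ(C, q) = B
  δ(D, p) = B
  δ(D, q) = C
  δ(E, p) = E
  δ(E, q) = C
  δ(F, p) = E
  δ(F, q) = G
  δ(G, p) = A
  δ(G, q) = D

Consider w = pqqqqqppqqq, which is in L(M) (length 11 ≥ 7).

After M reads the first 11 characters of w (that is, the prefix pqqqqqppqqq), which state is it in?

Run of M on the first 11 characters of w = p q q q q q p p q q q:
  step 0: A  (start)
  step 1: F  (read p: A→F)
  step 2: G  (read q: F→G)
  step 3: D  (read q: G→D)
  step 4: C  (read q: D→C)
  step 5: B  (read q: C→B)
  step 6: D  (read q: B→D)
  step 7: B  (read p: D→B)
  step 8: A  (read p: B→A)
  step 9: F  (read q: A→F)
  step 10: G  (read q: F→G)
  step 11: D  (read q: G→D)

After reading 11 characters, M is in state D.

D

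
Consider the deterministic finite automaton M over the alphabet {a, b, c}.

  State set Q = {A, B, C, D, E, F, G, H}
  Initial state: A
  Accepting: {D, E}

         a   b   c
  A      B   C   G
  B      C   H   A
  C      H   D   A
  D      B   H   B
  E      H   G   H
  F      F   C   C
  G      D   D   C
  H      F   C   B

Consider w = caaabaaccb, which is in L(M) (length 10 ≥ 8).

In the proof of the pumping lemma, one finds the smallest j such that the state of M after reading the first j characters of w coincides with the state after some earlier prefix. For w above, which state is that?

D

State sequence: A -c-> G -a-> D -a-> B -a-> C -b-> D -a-> B -a-> C -c-> A -c-> G -b-> D
First repeat at step 5: D was already visited.

The earliest repeat is at step j = 5: M is in D, which it already visited at step i = 2.
Since M has 8 states, any run of length ≥ 8 visits 8+1 states, so by pigeonhole some state repeats within the first 8 steps — that repeat gives the pumpable loop.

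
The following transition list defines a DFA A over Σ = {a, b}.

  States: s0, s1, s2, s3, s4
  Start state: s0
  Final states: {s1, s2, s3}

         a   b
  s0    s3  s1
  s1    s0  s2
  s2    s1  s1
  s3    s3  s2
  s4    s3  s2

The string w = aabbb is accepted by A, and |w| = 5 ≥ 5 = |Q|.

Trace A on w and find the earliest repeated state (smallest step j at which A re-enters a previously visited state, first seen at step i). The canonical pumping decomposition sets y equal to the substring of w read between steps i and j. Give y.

State sequence: s0 -a-> s3 -a-> s3 -b-> s2 -b-> s1 -b-> s2
First repeat at step 2: s3 was already visited.

So i = 1, j = 2, giving x = w[0:1] = a, y = w[1:2] = a, z = w[2:5] = bbb.
Check: |xy| = 2 ≤ 5 and |y| = 1 ≥ 1. Reading y takes A from s3 back to s3, so every xyⁱz is accepted.
With |Q| = 5, pigeonhole forces a state repeat no later than step 5; the substring read between the first and second visits to that state can be pumped.

a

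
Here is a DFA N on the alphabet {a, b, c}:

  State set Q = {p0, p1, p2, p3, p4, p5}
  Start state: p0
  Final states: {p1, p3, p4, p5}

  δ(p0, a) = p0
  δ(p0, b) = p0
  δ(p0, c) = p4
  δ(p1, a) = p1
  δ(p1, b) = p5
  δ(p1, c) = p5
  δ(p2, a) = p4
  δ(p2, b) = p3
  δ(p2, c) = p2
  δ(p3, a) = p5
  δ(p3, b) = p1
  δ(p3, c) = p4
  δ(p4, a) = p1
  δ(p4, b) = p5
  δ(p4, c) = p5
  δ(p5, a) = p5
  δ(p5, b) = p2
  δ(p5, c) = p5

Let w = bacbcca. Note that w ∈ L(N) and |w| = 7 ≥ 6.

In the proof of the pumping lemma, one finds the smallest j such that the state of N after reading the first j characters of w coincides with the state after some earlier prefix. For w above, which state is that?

State sequence: p0 -b-> p0 -a-> p0 -c-> p4 -b-> p5 -c-> p5 -c-> p5 -a-> p5
First repeat at step 1: p0 was already visited.

The earliest repeat is at step j = 1: N is in p0, which it already visited at step i = 0.
Pumping length from the standard proof: p = 6 (the number of states). The repeated state found above gives |xy| = j ≤ 6 and |y| = j − i ≥ 1.

p0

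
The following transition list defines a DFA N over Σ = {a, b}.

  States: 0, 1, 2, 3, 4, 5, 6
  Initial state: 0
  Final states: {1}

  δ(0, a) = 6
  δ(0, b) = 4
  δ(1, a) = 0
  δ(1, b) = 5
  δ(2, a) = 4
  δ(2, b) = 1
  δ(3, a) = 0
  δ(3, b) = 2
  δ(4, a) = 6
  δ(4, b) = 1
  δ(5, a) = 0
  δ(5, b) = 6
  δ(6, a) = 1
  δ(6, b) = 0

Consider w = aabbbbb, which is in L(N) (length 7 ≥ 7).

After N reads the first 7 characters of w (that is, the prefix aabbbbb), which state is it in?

Run of N on the first 7 characters of w = a a b b b b b:
  step 0: 0  (start)
  step 1: 6  (read a: 0→6)
  step 2: 1  (read a: 6→1)
  step 3: 5  (read b: 1→5)
  step 4: 6  (read b: 5→6)
  step 5: 0  (read b: 6→0)
  step 6: 4  (read b: 0→4)
  step 7: 1  (read b: 4→1)

After reading 7 characters, N is in state 1.
(This kind of state-tracing is the core of the pumping-lemma construction: with 7 states, pigeonhole forces a repeat within the first 7 steps.)

1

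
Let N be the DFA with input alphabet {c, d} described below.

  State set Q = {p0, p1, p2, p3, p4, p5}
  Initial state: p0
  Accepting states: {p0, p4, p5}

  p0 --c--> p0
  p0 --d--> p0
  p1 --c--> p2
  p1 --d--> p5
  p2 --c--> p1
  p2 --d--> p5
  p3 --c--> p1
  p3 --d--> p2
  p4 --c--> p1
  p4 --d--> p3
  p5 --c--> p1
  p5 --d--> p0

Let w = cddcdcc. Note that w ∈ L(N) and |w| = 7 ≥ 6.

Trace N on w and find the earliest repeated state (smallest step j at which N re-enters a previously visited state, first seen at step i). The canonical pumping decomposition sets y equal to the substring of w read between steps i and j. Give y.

Run of N on w = c d d c d c c:
  step 0: p0  (start)
  step 1: p0  (read c: p0→p0)   ← first repeat (p0 seen earlier)
  step 2: p0  (read d: p0→p0)
  step 3: p0  (read d: p0→p0)
  step 4: p0  (read c: p0→p0)
  step 5: p0  (read d: p0→p0)
  step 6: p0  (read c: p0→p0)
  step 7: p0  (read c: p0→p0)

So i = 0, j = 1, giving x = w[0:0] = ε, y = w[0:1] = c, z = w[1:7] = ddcdcc.
Check: |xy| = 1 ≤ 6 and |y| = 1 ≥ 1. Reading y takes N from p0 back to p0, so every xyⁱz is accepted.

c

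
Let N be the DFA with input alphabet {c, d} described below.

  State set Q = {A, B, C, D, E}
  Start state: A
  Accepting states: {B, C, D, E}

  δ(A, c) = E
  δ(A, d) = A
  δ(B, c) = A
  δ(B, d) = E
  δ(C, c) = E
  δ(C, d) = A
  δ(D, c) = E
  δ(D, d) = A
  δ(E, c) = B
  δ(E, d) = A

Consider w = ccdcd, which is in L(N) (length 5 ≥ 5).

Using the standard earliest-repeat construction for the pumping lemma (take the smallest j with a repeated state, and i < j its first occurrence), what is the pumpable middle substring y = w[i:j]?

cd

State sequence: A -c-> E -c-> B -d-> E -c-> B -d-> E
First repeat at step 3: E was already visited.

So i = 1, j = 3, giving x = w[0:1] = c, y = w[1:3] = cd, z = w[3:5] = cd.
Check: |xy| = 3 ≤ 5 and |y| = 2 ≥ 1. Reading y takes N from E back to E, so every xyⁱz is accepted.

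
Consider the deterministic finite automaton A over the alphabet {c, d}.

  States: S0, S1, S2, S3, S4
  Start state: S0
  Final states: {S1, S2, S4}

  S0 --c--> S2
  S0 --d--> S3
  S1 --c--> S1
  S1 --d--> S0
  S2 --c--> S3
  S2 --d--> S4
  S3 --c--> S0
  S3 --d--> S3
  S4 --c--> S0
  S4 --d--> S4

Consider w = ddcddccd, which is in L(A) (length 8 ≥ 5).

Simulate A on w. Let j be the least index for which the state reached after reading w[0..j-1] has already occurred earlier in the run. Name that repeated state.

Run of A on w = d d c d d c c d:
  step 0: S0  (start)
  step 1: S3  (read d: S0→S3)
  step 2: S3  (read d: S3→S3)   ← first repeat (S3 seen earlier)
  step 3: S0  (read c: S3→S0)
  step 4: S3  (read d: S0→S3)
  step 5: S3  (read d: S3→S3)
  step 6: S0  (read c: S3→S0)
  step 7: S2  (read c: S0→S2)
  step 8: S4  (read d: S2→S4)

The earliest repeat is at step j = 2: A is in S3, which it already visited at step i = 1.
The DFA has 5 states, so the proof of the pumping lemma guarantees a repeated state among the first 5+1 visited; the segment between the two visits is the pumpable y.

S3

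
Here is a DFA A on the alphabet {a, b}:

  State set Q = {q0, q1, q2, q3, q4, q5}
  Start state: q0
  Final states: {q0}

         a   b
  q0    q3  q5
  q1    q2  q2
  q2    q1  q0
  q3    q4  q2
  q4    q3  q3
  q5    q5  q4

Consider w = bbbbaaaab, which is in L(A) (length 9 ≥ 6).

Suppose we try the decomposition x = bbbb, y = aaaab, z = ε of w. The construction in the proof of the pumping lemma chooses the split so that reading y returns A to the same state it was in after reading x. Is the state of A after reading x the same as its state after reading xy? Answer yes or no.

Run of A on the first 9 characters of w = b b b b a a a a b:
  step 0: q0  (start)
  step 1: q5  (read b: q0→q5)
  step 2: q4  (read b: q5→q4)
  step 3: q3  (read b: q4→q3)
  step 4: q2  (read b: q3→q2)
  step 5: q1  (read a: q2→q1)
  step 6: q2  (read a: q1→q2)
  step 7: q1  (read a: q2→q1)
  step 8: q2  (read a: q1→q2)
  step 9: q0  (read b: q2→q0)

After x (step 4): q2. After xy (step 9): q0.
They differ (q2 ≠ q0), so y is not a cycle from the state after x; this split is not the one the pumping-lemma construction produces, and pumping y need not keep the string in L(A).

no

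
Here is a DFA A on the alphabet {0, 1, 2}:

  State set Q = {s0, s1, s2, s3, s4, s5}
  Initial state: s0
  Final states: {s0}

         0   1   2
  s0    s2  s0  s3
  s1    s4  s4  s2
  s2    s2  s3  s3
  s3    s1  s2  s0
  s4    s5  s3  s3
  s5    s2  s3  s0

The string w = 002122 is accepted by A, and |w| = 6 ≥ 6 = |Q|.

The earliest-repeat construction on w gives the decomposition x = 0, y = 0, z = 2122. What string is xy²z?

0002122

xy^2z = 0·0·0·2122 = 0002122.
Reading y = 0 takes A from s2 back to s2, so after x·y·y the machine is still in s2, and z then leads to the accepting state s0. Hence 0002122 ∈ L(A).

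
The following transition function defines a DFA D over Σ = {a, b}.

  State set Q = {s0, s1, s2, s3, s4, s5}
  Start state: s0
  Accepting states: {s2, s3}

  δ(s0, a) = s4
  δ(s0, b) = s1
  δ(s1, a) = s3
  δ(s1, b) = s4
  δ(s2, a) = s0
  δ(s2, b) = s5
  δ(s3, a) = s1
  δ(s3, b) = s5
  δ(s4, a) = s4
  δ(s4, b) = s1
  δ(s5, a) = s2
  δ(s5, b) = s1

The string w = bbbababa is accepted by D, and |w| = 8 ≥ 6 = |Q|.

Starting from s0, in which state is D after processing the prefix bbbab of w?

s5

Run of D on the first 5 characters of w = b b b a b:
  step 0: s0  (start)
  step 1: s1  (read b: s0→s1)
  step 2: s4  (read b: s1→s4)
  step 3: s1  (read b: s4→s1)
  step 4: s3  (read a: s1→s3)
  step 5: s5  (read b: s3→s5)

After reading 5 characters, D is in state s5.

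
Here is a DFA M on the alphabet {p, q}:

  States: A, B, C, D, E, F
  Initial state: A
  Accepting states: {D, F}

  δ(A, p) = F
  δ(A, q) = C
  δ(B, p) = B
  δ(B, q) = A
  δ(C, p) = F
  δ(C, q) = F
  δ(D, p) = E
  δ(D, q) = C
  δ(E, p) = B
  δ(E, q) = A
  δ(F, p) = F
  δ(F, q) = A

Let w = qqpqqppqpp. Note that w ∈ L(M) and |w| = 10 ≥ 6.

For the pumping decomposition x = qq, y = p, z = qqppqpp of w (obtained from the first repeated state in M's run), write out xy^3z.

xy^3z = qq·p·p·p·qqppqpp = qqpppqqppqpp.
Reading y = p takes M from F back to F, so after x·y·y·y the machine is still in F, and z then leads to the accepting state F. Hence qqpppqqppqpp ∈ L(M).

qqpppqqppqpp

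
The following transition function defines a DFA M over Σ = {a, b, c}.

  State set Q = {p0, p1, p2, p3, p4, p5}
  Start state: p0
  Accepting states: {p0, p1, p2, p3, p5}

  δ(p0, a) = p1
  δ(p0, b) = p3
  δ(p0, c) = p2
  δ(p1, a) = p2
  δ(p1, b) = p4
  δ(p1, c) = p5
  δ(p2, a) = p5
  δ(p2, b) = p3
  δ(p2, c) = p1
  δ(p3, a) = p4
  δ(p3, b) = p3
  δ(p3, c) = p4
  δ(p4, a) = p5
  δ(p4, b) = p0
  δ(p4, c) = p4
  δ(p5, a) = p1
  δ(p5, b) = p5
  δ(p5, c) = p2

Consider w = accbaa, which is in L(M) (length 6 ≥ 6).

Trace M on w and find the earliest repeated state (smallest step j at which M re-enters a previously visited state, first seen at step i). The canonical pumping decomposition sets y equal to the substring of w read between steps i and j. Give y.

cbaa

State sequence: p0 -a-> p1 -c-> p5 -c-> p2 -b-> p3 -a-> p4 -a-> p5
First repeat at step 6: p5 was already visited.

So i = 2, j = 6, giving x = w[0:2] = ac, y = w[2:6] = cbaa, z = w[6:6] = ε.
Check: |xy| = 6 ≤ 6 and |y| = 4 ≥ 1. Reading y takes M from p5 back to p5, so every xyⁱz is accepted.
With |Q| = 6, pigeonhole forces a state repeat no later than step 6; the substring read between the first and second visits to that state can be pumped.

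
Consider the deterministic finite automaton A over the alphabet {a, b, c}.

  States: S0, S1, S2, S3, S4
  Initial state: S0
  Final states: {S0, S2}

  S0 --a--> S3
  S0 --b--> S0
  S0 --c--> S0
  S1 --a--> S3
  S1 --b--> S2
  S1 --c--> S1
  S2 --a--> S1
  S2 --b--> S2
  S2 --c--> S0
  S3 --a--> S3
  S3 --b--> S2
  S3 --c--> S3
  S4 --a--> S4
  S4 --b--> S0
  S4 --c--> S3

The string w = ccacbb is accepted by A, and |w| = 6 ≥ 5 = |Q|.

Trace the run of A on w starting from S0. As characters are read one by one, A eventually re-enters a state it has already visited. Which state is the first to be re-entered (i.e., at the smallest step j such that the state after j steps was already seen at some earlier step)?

S0

State sequence: S0 -c-> S0 -c-> S0 -a-> S3 -c-> S3 -b-> S2 -b-> S2
First repeat at step 1: S0 was already visited.

The earliest repeat is at step j = 1: A is in S0, which it already visited at step i = 0.
The DFA has 5 states, so the proof of the pumping lemma guarantees a repeated state among the first 5+1 visited; the segment between the two visits is the pumpable y.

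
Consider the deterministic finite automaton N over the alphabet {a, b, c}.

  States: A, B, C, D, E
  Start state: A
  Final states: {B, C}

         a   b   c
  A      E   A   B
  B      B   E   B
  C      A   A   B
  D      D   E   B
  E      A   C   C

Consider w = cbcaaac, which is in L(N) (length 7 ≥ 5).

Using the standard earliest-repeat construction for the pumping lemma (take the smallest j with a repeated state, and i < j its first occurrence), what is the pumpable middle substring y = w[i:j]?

Run of N on w = c b c a a a c:
  step 0: A  (start)
  step 1: B  (read c: A→B)
  step 2: E  (read b: B→E)
  step 3: C  (read c: E→C)
  step 4: A  (read a: C→A)   ← first repeat (A seen earlier)
  step 5: E  (read a: A→E)
  step 6: A  (read a: E→A)
  step 7: B  (read c: A→B)

So i = 0, j = 4, giving x = w[0:0] = ε, y = w[0:4] = cbca, z = w[4:7] = aac.
Check: |xy| = 4 ≤ 5 and |y| = 4 ≥ 1. Reading y takes N from A back to A, so every xyⁱz is accepted.
With |Q| = 5, pigeonhole forces a state repeat no later than step 5; the substring read between the first and second visits to that state can be pumped.

cbca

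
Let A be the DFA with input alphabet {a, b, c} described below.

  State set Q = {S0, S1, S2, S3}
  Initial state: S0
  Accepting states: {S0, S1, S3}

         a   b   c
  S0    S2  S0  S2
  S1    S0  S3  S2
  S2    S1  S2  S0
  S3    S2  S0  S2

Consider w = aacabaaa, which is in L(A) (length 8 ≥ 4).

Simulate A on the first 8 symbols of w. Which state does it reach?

Run of A on the first 8 characters of w = a a c a b a a a:
  step 0: S0  (start)
  step 1: S2  (read a: S0→S2)
  step 2: S1  (read a: S2→S1)
  step 3: S2  (read c: S1→S2)
  step 4: S1  (read a: S2→S1)
  step 5: S3  (read b: S1→S3)
  step 6: S2  (read a: S3→S2)
  step 7: S1  (read a: S2→S1)
  step 8: S0  (read a: S1→S0)

After reading 8 characters, A is in state S0.
(This kind of state-tracing is the core of the pumping-lemma construction: with 4 states, pigeonhole forces a repeat within the first 4 steps.)

S0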